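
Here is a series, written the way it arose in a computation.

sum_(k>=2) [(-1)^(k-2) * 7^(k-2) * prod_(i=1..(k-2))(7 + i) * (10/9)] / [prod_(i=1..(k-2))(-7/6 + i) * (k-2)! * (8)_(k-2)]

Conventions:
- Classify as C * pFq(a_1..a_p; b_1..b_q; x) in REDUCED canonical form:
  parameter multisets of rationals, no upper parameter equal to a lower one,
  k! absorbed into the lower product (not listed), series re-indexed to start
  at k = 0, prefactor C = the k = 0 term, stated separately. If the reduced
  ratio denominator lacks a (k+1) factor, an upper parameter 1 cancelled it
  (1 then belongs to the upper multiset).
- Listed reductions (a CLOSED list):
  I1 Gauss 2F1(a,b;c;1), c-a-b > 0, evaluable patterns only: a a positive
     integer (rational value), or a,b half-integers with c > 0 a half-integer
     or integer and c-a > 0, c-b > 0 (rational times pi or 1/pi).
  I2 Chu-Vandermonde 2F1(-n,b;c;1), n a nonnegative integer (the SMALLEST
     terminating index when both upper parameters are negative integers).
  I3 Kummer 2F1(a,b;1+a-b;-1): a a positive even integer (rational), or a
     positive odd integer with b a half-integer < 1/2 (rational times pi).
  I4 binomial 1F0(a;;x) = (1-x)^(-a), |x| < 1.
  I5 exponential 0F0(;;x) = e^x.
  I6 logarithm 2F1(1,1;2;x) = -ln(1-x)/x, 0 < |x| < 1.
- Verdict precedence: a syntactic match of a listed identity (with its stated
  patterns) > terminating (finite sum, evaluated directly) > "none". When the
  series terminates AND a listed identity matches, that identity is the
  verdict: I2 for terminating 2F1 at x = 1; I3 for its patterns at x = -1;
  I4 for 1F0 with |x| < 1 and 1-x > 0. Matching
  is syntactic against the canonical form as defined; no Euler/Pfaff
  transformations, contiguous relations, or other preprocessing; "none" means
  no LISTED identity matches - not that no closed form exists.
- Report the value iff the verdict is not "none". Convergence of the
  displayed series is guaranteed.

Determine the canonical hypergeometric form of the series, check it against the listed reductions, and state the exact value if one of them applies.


x = -7 here; the reduced form reads 0F1, upper {-}, lower {-1/6}, C = 10/9. Verdict: none. A 0F1 with upper {-} fits none of I1-I6 at x = -7; the sum runs forever.

Key step: with t_0 = 10/9, the (-1)^k factor (C = 10/9) folds into the argument's sign.
Consecutive-term ratio: r(k) = (-7) * 1 / [(k-1/6) (k+1)] - rational in k, leading ratio (-7); with t_0 = 10/9, classification follows.


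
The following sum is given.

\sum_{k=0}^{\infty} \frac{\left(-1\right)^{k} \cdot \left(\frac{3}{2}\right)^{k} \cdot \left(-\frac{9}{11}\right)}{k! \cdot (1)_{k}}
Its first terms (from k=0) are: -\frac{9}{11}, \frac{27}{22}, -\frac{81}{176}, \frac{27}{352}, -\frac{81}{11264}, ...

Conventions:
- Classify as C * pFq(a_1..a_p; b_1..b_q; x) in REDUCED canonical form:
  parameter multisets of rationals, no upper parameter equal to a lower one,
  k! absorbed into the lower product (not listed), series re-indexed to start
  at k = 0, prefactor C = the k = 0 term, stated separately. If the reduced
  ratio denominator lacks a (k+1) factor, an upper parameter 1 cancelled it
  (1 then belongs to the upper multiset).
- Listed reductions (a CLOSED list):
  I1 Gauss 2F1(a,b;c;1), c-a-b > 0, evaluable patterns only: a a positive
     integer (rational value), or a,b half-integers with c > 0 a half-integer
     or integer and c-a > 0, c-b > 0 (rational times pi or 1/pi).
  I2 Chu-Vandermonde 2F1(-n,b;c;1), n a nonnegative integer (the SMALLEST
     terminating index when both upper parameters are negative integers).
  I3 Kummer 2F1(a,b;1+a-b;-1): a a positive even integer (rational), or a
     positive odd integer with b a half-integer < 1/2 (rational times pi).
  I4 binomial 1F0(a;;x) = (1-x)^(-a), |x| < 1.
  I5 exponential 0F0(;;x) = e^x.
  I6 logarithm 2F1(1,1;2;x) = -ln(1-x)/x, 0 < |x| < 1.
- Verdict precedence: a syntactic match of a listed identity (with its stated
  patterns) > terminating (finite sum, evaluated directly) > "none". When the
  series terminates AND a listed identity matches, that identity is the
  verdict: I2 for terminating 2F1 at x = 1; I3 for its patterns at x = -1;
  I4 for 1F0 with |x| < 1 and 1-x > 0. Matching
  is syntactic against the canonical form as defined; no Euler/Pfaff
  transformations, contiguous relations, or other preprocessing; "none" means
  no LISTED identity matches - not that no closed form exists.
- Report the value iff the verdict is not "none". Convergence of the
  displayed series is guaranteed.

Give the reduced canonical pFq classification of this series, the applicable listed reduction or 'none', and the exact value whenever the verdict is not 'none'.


Key observation: t_0 = -\frac{9}{11} here, and (1)_k (prefactor -9/11) is k! itself.
Consecutive-term ratio: r(k) = -\frac{3}{2} * 1 / [(k+1) (k+1)] - rational in k. x = -\frac{3}{2}; t_0 = -\frac{9}{11}; negate the roots.

x = -\frac{3}{2} here; the reduced form reads 0F1, upper {-}, lower {1}, C = -\frac{9}{11}. Verdict: none (x = -\frac{3}{2}): each listed identity misses the multisets {-} ; {1}.


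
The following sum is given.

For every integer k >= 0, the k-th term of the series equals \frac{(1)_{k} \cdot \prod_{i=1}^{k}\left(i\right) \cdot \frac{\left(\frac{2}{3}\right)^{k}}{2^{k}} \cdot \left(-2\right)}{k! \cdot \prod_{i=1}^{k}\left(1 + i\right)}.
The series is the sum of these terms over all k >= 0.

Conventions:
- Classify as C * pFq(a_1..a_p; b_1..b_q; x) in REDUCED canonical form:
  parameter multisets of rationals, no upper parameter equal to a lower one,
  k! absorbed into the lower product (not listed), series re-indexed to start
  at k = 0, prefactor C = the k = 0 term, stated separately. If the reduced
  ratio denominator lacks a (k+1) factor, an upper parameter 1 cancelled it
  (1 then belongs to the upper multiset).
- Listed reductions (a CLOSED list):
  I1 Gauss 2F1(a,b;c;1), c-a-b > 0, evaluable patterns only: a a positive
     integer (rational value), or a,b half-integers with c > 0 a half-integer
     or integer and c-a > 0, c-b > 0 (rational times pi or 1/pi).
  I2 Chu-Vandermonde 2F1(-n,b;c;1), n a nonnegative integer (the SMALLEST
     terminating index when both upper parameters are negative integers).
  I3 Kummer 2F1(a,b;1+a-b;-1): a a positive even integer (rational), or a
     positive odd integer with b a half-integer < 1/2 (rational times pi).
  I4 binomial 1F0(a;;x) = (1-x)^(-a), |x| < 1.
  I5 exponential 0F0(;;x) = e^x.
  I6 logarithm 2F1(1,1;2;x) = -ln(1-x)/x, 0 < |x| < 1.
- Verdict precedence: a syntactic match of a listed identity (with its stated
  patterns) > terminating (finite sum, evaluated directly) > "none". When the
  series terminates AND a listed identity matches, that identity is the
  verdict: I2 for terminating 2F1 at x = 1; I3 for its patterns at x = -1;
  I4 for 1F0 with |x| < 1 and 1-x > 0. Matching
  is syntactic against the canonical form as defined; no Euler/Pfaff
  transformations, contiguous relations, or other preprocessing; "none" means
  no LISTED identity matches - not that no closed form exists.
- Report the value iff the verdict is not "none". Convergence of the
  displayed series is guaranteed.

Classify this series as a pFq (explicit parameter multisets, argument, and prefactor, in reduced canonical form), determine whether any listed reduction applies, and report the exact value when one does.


With C = -2: the canonical form is 2F1(1, 1; 2; \frac{1}{3}). Verdict: the I6 logarithm reduction fires (the logarithm: parameters (1,1;2), x = \frac{1}{3}). Its exact value is 6 \cdot \ln\left(\frac{2}{3}\right).

Key step: t_0 being -2, the lower running product (C = -2, x = 1/3) is a rising factorial.
Step ratio: r(k) = \frac{1}{3} * (k+1) (k+1) / [(k+2) (k+1)] - poly over poly, x = \frac{1}{3} from leading terms; C = -2 at k = 0.


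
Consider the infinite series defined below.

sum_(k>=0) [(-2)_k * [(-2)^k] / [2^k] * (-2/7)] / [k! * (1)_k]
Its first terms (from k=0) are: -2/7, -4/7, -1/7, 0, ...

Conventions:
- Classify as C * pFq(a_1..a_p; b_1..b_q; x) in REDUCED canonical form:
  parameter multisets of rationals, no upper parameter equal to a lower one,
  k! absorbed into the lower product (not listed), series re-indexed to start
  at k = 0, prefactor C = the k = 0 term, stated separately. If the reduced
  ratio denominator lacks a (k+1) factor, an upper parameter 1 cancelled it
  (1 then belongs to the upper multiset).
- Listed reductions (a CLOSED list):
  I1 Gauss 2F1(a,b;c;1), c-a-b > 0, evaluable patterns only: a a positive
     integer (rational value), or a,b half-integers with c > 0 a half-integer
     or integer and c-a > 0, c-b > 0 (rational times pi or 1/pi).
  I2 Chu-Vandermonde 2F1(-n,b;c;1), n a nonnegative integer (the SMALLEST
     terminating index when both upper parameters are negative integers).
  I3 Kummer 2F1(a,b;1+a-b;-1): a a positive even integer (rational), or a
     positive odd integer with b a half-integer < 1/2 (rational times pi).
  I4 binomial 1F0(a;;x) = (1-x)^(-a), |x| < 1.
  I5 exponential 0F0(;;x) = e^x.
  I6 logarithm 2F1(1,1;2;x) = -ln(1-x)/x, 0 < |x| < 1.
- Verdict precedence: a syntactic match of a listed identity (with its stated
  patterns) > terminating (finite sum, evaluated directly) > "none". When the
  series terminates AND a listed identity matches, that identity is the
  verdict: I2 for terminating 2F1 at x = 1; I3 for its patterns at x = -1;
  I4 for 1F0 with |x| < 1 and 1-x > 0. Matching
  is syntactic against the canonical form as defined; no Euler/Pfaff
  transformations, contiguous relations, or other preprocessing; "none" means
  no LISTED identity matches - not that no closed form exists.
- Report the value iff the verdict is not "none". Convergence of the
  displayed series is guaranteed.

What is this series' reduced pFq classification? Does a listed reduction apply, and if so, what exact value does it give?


x = -1 here; the reduced form reads 1F1, upper {-2}, lower {1}, C = -2/7. Verdict: terminating - no listed pattern fits, but -2 in the upper list cuts the series at k = 2; direct evaluation. Sum: -1.

The tell: t_0 = -2/7 here, and the two k-th powers (prefactor -2/7) combine into one argument.
Adjacent-term ratio: r(k) = (-1) * (k-2) / [(k+1) (k+1)] - rational in k, leading ratio (-1); with t_0 = -2/7, classification follows.


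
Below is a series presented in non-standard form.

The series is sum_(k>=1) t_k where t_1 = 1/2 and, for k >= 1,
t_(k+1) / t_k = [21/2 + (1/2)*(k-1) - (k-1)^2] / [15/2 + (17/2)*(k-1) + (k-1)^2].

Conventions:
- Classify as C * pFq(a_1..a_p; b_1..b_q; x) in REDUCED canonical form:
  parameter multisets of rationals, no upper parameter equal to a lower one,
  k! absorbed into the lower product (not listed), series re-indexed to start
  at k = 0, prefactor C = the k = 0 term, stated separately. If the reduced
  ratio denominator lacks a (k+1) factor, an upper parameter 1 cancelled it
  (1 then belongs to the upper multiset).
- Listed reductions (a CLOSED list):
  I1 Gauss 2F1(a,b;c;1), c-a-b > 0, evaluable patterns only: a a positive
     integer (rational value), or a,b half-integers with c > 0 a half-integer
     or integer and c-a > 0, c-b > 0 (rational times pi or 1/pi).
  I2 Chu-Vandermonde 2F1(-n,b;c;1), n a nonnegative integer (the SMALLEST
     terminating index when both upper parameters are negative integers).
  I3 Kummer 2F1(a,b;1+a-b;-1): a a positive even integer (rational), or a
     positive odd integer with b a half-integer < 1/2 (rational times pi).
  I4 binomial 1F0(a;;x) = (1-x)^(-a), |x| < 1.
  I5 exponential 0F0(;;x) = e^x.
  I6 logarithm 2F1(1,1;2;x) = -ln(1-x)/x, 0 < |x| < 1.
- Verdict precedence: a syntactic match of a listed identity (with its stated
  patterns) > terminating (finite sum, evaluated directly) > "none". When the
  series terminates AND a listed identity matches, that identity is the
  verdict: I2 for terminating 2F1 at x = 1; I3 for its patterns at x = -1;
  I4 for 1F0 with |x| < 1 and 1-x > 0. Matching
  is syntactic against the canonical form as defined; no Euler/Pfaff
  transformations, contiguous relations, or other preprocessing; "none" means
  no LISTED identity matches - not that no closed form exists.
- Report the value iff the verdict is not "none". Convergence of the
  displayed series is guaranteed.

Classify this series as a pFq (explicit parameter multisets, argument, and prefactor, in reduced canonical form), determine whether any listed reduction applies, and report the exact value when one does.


The series (x = -1) is 2F1: upper {-7/2, 3}, lower {15/2}, prefactor 1/2. Verdict: Kummer's theorem (I3) matches (x = -1; c = 15/2 equals 1+a-b for upper {-7/2, 3}: listed pattern). Sum: (9009/16384) * pi.

First insight: from the first term 1/2: factor the ratio over Q (prefactor 1/2): negated roots = parameters.
Adjacent-term ratio: r(k) = (-1) * (k-7/2) (k+3) / [(k+15/2) (k+1)] - rational in k, leading ratio (-1); with t_0 = 1/2, classification follows.


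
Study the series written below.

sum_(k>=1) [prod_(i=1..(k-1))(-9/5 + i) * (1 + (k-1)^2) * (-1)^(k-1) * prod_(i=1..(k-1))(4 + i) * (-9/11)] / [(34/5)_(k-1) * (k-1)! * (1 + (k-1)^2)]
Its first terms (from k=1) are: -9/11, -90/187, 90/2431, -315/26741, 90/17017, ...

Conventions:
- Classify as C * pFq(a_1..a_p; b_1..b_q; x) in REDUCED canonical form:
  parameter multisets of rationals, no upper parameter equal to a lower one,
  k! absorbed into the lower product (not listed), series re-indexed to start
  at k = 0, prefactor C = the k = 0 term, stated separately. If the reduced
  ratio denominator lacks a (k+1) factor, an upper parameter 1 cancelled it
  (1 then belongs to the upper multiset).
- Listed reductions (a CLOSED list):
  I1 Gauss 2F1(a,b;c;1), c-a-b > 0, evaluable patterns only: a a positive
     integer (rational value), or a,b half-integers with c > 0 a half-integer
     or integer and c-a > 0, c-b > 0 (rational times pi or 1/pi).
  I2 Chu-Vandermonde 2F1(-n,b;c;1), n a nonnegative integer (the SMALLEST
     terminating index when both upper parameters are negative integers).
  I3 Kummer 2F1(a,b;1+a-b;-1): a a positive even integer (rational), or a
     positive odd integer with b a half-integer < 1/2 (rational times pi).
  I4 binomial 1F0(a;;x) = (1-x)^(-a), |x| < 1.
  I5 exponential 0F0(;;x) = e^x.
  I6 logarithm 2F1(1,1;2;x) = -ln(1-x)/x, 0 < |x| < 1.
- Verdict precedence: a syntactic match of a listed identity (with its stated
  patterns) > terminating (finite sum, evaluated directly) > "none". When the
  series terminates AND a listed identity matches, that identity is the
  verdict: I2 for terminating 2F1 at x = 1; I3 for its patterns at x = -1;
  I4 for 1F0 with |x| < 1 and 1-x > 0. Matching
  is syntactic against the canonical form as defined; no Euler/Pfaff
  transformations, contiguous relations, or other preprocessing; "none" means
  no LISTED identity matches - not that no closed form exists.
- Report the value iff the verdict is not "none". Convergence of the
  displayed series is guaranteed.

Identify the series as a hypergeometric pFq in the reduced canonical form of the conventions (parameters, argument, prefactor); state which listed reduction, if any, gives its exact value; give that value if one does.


The series (x = -1) is 2F1: upper {-4/5, 5}, lower {34/5}, prefactor -9/11. Verdict: none. A 2F1 with upper {-4/5, 5} fits none of I1-I6 at x = -1; the sum runs forever.

Structural cue: t_0 = -9/11 here, and striking the common factor k^2 + 1 reduces the term (C = -9/11).
Step ratio: r(k) = (-1) * (k-4/5) (k+5) / [(k+34/5) (k+1)] - rational in k. x = (-1); t_0 = -9/11; negate the roots.


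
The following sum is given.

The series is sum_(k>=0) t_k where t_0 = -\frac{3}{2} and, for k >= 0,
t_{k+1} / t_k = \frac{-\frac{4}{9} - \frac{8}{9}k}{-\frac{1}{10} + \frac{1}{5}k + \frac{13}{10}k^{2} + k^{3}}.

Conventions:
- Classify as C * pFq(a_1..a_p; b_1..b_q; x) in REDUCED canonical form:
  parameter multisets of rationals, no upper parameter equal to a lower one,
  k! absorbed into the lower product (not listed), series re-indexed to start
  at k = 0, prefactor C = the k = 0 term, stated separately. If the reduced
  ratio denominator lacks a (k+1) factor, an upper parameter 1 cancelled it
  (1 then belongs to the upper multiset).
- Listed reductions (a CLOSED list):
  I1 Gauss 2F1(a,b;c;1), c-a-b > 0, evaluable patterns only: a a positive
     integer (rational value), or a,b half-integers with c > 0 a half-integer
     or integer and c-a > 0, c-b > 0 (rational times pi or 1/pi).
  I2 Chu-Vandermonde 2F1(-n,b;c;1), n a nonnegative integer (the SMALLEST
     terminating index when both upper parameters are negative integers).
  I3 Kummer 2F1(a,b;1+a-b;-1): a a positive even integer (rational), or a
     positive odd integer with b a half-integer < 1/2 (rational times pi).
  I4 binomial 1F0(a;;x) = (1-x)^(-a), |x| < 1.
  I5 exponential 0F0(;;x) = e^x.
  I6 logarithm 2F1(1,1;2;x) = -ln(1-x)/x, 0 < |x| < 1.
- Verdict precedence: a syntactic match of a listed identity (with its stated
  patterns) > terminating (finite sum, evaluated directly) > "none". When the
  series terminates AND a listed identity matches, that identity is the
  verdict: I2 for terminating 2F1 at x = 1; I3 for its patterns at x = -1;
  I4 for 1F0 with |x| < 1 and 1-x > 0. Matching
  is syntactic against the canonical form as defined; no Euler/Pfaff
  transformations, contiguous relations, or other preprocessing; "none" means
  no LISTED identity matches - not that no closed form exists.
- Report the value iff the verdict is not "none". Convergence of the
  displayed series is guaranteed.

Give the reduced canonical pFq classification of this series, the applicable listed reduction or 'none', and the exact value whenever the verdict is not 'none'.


The series (x = -\frac{8}{9}) is 0F1: upper {-}, lower {-\frac{1}{5}}, prefactor -\frac{3}{2}. Verdict: no listed reduction: x = -\frac{8}{9} and upper {-} fail every I1-I6 pattern.

First insight: t_0 = -\frac{3}{2} here, and the ratio is unreduced: k + 1/2 divides both sides (C = -3/2).
Consecutive-term ratio: r(k) = -\frac{8}{9} * 1 / [(k-\frac{1}{5}) (k+1)] ; factor over Q: parameters, x = -\frac{8}{9}, and C = -\frac{3}{2}.


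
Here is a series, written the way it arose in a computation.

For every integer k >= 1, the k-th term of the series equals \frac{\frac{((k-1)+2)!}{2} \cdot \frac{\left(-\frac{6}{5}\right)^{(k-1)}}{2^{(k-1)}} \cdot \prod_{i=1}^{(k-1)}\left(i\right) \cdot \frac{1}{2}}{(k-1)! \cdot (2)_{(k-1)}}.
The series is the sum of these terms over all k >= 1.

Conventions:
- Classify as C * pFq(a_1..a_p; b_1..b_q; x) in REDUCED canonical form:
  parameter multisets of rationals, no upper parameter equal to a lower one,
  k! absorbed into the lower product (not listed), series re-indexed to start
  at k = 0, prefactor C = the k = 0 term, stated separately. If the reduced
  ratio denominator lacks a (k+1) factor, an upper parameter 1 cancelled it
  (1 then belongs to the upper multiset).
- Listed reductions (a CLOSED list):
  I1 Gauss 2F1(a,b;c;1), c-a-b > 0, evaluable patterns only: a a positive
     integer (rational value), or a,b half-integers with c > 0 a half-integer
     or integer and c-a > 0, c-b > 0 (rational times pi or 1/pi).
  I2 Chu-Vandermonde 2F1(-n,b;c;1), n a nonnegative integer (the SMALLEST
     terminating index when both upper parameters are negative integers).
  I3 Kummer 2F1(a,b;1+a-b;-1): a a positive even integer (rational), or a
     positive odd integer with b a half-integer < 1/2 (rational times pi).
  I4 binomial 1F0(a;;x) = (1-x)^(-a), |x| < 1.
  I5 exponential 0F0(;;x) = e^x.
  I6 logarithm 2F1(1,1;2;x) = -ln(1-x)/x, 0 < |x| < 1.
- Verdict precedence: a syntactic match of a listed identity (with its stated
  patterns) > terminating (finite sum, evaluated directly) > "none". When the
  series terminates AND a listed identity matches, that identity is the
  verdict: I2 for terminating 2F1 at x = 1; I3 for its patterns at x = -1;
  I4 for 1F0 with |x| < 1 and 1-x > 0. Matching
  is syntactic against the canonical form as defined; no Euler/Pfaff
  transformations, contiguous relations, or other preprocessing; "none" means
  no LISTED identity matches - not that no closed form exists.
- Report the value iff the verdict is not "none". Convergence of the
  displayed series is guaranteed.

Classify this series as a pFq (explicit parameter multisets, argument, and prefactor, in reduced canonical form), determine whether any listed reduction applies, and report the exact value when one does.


Prefactor \frac{1}{2}, argument -\frac{3}{5}: 2F1 with upper {1, 3} over lower {2}. Verdict: none. Every listed pattern misses the 2F1 form at -\frac{3}{5}, upper {1, 3}.

Key observation: with t_0 = \frac{1}{2}, the running product (C = 1/2) telescopes to a rising factorial.
Step ratio: r(k) = -\frac{3}{5} * (k+1) (k+3) / [(k+2) (k+1)] - rational in k, leading ratio -\frac{3}{5}; with t_0 = \frac{1}{2}, classification follows.


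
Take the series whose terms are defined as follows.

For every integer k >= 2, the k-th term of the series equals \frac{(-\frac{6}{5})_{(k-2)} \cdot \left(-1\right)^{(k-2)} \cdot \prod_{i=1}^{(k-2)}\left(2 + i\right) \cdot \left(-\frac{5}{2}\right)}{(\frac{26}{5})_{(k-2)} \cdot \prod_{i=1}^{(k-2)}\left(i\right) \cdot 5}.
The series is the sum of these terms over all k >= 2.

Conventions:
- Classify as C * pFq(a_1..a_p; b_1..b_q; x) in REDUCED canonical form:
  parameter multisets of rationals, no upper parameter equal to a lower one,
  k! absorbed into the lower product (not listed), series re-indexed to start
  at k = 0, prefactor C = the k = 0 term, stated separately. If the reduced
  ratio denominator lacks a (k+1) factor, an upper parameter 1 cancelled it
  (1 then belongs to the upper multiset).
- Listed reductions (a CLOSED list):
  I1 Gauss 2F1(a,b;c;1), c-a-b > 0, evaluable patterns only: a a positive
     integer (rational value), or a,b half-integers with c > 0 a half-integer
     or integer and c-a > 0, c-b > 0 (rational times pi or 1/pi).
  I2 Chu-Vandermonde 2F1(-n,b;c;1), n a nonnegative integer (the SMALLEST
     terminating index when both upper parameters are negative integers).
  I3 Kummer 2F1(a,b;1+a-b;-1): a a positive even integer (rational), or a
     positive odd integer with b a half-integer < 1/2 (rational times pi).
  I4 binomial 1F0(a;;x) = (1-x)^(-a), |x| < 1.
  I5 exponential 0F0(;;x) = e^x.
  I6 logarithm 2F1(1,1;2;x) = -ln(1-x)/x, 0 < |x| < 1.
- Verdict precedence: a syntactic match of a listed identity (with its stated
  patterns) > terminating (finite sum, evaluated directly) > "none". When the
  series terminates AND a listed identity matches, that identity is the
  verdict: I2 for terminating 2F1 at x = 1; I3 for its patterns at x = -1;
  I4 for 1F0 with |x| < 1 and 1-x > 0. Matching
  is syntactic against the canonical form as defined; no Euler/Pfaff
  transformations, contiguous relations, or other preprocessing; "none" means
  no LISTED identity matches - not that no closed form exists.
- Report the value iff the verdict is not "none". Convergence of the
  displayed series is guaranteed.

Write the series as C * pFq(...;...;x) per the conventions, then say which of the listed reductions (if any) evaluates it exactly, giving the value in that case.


This is -\frac{1}{2} * 2F1(-\frac{6}{5}, 3; \frac{26}{5}; -1) in reduced canonical form. Verdict: none here - no I1-I6 shape fits x = -1 with lower {\frac{26}{5}}.

The tell: t_0 = -\frac{1}{2} here, and the constant factors (prefactor -1/2) combine into one prefactor.
Ratio: r(k) = -1 * (k-\frac{6}{5}) (k+3) / [(k+\frac{26}{5}) (k+1)] - rational in k. x = -1; t_0 = -\frac{1}{2}; negate the roots.


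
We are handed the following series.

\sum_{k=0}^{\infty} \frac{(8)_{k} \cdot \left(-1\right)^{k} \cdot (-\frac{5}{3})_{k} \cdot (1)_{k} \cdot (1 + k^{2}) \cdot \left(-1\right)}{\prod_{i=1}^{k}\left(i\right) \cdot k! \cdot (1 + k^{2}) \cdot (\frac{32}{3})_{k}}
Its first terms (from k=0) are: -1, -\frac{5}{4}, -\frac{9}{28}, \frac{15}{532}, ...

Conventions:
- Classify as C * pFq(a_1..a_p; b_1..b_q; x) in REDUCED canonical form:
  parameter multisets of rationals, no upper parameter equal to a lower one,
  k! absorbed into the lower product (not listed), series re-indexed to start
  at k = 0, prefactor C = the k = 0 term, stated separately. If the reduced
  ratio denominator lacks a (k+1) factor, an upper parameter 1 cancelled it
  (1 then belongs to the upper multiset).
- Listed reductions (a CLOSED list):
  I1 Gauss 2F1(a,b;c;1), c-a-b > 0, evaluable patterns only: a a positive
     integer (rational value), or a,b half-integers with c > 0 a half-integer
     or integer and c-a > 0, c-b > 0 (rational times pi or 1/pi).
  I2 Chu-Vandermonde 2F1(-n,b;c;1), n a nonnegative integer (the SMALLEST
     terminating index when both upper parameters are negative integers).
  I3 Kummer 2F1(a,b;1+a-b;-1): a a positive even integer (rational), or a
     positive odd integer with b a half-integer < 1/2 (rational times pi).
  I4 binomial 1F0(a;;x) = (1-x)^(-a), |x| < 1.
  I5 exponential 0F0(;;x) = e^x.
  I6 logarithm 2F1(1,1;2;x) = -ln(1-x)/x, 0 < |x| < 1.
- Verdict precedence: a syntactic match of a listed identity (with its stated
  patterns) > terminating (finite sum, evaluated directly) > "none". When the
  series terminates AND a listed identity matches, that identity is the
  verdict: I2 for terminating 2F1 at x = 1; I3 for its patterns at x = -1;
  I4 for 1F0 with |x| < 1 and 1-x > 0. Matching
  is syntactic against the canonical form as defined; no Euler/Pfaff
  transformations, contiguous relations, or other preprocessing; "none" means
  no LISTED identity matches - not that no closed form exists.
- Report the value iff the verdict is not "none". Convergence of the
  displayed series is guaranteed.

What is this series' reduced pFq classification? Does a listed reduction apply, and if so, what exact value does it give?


x = -1 here; the reduced form reads 2F1, upper {-\frac{5}{3}, 8}, lower {\frac{32}{3}}, C = -1. Verdict (x = -1): the Kummer evaluation I3 applies (x = -1; c = \frac{32}{3} equals 1+a-b for upper {-\frac{5}{3}, 8}: listed pattern). Exact value: -\frac{8671}{3402}.

First insight: x = -1 and the parameter 1 appears in both the upper and lower lists and cancels (alongside the other common factor).
Adjacent-term ratio: r(k) = -1 * (k-\frac{5}{3}) (k+8) / [(k+\frac{32}{3}) (k+1)] - rational in k, leading ratio -1; with t_0 = -1, classification follows.


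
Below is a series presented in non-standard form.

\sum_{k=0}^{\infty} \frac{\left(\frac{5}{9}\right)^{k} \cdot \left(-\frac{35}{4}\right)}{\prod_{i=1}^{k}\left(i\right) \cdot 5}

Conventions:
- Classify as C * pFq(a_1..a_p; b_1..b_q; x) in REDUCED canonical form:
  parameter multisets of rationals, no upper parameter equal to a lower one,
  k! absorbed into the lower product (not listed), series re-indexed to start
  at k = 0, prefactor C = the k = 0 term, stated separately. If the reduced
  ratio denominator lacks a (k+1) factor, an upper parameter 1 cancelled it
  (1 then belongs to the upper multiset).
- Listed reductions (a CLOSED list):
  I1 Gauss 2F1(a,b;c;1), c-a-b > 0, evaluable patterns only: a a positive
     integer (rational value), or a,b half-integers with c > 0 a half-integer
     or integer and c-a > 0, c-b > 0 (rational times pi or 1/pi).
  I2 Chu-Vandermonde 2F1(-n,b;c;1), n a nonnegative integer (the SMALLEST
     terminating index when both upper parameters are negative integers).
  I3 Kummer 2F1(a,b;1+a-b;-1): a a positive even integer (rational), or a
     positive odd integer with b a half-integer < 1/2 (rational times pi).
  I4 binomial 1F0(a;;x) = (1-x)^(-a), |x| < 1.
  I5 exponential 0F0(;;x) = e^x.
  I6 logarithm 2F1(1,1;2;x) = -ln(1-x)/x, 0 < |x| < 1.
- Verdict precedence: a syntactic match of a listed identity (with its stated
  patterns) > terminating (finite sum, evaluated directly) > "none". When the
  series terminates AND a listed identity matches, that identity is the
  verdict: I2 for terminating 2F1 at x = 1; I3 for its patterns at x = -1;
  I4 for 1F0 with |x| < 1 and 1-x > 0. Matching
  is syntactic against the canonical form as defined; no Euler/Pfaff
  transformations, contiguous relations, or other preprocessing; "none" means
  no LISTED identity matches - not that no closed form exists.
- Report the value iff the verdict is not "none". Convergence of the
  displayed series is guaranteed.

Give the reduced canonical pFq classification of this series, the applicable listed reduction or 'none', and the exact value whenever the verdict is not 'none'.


x = \frac{5}{9} here; the reduced form reads 0F0, upper {-}, lower {-}, C = -\frac{7}{4}. Verdict: the exponential series (I5) fires (the 0F0 exponential series at x = \frac{5}{9}). Sum: \left(-\frac{7}{4}\right) \cdot e^{\frac{5}{9}}.

Key step: t_0 = -\frac{7}{4} here, and the constant factors (C = -7/4, x = 5/9) combine into one prefactor.
Adjacent-term ratio: r(k) = \frac{5}{9} * 1 / [(k+1)] - rational in k. x = \frac{5}{9}; t_0 = -\frac{7}{4}; negate the roots.


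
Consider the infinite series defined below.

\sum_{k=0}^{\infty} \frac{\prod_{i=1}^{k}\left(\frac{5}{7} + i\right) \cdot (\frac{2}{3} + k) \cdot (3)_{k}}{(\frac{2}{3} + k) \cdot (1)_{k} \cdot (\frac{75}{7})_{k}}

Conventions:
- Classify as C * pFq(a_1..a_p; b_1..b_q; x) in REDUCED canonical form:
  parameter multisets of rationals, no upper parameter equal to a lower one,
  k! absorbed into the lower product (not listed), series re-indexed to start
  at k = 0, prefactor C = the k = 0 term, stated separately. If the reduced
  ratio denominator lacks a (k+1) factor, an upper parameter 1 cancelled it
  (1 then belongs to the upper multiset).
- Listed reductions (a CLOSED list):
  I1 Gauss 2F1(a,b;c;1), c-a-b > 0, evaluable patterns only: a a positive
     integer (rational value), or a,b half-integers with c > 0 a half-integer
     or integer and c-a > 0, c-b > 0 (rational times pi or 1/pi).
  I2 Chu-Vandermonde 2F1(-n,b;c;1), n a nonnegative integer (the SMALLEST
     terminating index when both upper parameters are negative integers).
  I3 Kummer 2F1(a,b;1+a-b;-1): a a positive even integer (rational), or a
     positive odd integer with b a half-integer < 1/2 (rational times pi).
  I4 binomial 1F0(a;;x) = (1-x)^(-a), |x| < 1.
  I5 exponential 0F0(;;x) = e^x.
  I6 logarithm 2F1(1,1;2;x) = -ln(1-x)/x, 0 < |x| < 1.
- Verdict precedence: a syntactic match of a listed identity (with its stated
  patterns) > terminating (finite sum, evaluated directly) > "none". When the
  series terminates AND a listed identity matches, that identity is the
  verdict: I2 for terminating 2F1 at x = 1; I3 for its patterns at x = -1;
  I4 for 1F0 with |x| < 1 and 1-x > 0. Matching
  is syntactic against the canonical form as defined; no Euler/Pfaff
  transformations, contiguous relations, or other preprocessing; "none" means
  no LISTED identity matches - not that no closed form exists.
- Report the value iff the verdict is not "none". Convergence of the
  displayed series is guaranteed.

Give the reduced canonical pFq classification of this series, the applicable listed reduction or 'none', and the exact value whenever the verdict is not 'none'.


With C = 1: the canonical form is 2F1(\frac{12}{7}, 3; \frac{75}{7}; 1). Verdict: Gauss's theorem (I1) applies (x = 1: the Gamma ratio telescopes since c-a-b = 6 > 0 and a = 3 in Z>0). Exact value: \frac{9333}{4802}.

Key step: t_0 = 1 here, and striking the common factor k + 2/3 reduces the term (C = 1).
Ratio: r(k) = 1 * (k+\frac{12}{7}) (k+3) / [(k+\frac{75}{7}) (k+1)] - rational; roots negated = parameters, x = 1, C = 1.


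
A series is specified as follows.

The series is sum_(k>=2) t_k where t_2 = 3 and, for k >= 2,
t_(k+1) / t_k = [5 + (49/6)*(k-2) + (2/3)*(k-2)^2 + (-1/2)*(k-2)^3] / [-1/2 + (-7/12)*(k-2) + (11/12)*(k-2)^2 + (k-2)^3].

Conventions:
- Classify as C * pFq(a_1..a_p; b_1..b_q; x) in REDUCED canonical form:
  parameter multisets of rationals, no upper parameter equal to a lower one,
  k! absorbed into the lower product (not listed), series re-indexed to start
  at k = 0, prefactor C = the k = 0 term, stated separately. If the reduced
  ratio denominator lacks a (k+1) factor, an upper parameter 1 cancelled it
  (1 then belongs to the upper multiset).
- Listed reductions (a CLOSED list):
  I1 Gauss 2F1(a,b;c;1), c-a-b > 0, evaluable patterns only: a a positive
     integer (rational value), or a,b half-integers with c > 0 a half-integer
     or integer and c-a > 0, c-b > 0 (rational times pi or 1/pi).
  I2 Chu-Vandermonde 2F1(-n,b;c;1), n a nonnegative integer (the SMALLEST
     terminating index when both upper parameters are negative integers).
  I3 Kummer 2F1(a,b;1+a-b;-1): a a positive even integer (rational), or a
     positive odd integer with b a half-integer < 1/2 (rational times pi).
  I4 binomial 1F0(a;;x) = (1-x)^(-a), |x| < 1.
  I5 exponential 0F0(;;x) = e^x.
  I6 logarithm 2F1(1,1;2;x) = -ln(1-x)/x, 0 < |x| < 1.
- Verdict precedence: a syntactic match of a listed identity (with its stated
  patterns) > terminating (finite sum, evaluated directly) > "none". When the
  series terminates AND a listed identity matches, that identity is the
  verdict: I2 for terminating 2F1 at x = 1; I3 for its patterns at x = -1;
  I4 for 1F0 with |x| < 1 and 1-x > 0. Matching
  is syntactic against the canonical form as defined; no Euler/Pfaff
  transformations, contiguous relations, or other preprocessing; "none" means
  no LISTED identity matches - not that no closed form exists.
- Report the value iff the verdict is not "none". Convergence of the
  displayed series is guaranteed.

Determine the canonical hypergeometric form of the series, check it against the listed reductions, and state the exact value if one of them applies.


Canonical form: C = 3 times 2F1 with upper {-5, 3}, lower {-3/4}, x = -1/2. Verdict: terminating at k = 5: the factor (-5)_k kills every later term; summing the 6 survivors is exact. Value: -29183/13.

The tell: x = (-1/2) and the parameter 2/3 appears in both the upper and lower lists and cancels.
Adjacent-term ratio: r(k) = (-1/2) * (k-5) (k+3) / [(k-3/4) (k+1)] - rational in k, leading ratio (-1/2); with t_0 = 3, classification follows.


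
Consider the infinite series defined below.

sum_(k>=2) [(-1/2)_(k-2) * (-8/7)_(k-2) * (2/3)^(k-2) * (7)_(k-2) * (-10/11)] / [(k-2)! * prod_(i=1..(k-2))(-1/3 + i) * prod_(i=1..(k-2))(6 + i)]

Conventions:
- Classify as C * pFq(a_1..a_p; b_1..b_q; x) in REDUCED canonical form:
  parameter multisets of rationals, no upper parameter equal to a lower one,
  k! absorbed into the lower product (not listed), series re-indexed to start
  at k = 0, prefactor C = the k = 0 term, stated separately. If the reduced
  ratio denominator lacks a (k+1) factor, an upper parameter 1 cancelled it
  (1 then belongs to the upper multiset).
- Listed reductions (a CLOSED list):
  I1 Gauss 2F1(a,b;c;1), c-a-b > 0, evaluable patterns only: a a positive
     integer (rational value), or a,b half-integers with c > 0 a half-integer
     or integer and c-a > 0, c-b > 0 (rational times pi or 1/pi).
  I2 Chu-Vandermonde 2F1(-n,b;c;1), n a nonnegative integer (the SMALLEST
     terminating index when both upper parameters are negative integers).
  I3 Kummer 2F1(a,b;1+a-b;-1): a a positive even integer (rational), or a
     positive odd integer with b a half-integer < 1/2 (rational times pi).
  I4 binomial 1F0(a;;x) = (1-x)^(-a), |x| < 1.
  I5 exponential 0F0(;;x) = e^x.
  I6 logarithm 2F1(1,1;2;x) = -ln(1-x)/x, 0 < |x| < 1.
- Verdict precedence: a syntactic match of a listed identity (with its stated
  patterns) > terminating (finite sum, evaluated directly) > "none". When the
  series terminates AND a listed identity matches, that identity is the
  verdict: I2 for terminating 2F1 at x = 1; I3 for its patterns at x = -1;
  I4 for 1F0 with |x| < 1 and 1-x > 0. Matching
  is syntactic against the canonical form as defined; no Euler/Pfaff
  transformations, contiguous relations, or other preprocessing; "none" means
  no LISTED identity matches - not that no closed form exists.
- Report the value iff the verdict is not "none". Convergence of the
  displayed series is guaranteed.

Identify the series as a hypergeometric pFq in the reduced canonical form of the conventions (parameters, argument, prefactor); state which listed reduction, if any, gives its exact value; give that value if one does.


With C = -10/11: the canonical form is 2F1(-8/7, -1/2; 2/3; 2/3). Verdict: none. A 2F1 with upper {-8/7, -1/2} fits none of I1-I6 at x = 2/3; the sum runs forever.

Key step: from the first term -10/11: the lower running product (C = -10/11, x = 2/3) is a rising factorial.
Ratio: r(k) = (2/3) * (k-8/7) (k-1/2) / [(k+2/3) (k+1)] - rational in k, leading ratio (2/3); with t_0 = -10/11, classification follows.


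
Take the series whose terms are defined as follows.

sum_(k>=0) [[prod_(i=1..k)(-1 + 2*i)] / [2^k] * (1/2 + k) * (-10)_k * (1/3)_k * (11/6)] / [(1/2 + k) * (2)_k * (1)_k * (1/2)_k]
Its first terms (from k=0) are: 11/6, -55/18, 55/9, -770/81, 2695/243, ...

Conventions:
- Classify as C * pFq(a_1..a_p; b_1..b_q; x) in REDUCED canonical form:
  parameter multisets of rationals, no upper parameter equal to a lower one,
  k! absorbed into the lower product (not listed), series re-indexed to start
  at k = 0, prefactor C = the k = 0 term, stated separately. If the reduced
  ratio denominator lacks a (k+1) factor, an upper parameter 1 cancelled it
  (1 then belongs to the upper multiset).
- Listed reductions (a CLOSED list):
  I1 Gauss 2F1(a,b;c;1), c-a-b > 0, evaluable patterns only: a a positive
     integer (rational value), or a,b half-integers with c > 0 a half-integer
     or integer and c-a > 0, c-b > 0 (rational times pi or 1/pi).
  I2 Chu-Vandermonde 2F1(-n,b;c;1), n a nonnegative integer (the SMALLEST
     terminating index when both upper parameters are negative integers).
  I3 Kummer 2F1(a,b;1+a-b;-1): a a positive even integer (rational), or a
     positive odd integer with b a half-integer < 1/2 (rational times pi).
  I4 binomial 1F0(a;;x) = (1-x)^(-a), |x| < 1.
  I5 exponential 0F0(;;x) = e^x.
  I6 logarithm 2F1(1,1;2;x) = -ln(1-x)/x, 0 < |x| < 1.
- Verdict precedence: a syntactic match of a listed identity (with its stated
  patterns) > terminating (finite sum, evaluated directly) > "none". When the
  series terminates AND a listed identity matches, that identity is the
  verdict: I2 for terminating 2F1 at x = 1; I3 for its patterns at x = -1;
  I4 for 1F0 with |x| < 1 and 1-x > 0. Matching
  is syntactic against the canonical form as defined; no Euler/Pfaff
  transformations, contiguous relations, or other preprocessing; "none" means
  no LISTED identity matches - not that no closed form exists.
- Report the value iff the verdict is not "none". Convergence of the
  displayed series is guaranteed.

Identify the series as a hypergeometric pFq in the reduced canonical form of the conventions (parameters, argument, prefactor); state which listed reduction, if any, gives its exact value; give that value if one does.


The series (x = 1) is 2F1: upper {-10, 1/3}, lower {2}, prefactor 11/6. Verdict: Chu-Vandermonde (I2) matches (terminating 2F1 at x = 1 with n = 10, b = 1/3, c = 2). Its exact value is 12971816/14348907.

Structural cue: t_0 = 11/6 here, and the parameter 1/2 appears in both the upper and lower lists and cancels (alongside the other common factor).
Term ratio: r(k) = 1 * (k-10) (k+1/3) / [(k+2) (k+1)] - rational in k. x = 1; t_0 = 11/6; negate the roots.


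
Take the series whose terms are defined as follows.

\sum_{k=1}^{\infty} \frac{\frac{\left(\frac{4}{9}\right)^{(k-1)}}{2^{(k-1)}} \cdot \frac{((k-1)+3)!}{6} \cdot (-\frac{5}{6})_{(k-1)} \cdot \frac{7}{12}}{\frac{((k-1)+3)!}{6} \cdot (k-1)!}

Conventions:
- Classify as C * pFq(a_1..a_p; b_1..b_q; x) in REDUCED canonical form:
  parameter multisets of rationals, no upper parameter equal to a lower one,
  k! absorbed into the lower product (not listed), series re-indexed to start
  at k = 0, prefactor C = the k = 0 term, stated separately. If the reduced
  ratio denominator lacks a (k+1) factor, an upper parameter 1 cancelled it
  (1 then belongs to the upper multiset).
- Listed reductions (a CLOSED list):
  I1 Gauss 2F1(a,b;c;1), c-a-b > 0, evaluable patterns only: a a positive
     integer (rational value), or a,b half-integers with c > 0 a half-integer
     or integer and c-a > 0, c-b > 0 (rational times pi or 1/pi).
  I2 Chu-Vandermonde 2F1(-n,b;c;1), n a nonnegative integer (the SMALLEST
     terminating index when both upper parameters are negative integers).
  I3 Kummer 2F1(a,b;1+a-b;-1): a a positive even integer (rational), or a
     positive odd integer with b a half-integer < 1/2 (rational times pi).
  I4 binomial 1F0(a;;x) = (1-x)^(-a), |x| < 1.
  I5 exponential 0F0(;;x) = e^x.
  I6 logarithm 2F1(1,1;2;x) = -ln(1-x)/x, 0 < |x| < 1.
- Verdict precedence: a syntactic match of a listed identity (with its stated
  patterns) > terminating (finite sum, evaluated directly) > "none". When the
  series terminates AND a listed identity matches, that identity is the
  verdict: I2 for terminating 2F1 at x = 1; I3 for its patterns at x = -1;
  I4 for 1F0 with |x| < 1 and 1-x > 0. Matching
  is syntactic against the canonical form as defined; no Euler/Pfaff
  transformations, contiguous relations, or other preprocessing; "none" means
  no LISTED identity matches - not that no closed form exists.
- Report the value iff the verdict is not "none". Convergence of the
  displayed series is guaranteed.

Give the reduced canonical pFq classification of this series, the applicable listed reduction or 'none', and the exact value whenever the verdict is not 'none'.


Canonical form: C = \frac{7}{12} times 1F0 with upper {-\frac{5}{6}}, lower {-}, x = \frac{2}{9}. Verdict: the binomial series (I4) fires (the 1F0 binomial series: exponent 5/6, x = \frac{2}{9}). Hence: \frac{7}{12} \cdot \left(\frac{7}{9}\right)^{\frac{5}{6}}.

Key step: t_0 being \frac{7}{12}, the parameter 4 appears in both the upper and lower lists and cancels.
Consecutive-term ratio: r(k) = \frac{2}{9} * (k-\frac{5}{6}) / [(k+1)] - rational; roots negated = parameters, x = \frac{2}{9}, C = \frac{7}{12}.
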